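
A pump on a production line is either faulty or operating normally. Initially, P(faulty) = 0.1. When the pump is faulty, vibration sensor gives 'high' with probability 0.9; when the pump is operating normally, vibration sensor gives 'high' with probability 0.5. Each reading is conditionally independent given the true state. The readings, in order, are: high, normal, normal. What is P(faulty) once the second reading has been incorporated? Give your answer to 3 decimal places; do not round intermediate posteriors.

After 'high': P(faulty) = 0.9·0.1000 / (0.9·0.1000 + 0.5·0.9000) ≈ 0.1667
After 'normal': P(faulty) = 0.1·0.1667 / (0.1·0.1667 + 0.5·0.8333) ≈ 0.0385

0.038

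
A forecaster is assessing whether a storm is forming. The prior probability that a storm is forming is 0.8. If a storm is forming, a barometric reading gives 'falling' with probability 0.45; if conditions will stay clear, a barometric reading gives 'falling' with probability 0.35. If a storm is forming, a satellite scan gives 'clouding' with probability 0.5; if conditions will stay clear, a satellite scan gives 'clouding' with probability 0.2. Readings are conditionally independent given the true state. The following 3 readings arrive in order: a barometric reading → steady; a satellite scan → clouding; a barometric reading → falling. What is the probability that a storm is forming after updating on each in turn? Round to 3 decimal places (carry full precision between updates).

Each posterior becomes the prior for the next update.
After a barometric reading='steady': P(storm) = 0.55·0.8000 / (0.55·0.8000 + 0.65·0.2000) ≈ 0.7719
After a satellite scan='clouding': P(storm) = 0.5·0.7719 / (0.5·0.7719 + 0.2·0.2281) ≈ 0.8943
After a barometric reading='falling': P(storm) = 0.45·0.8943 / (0.45·0.8943 + 0.35·0.1057) ≈ 0.9158

0.916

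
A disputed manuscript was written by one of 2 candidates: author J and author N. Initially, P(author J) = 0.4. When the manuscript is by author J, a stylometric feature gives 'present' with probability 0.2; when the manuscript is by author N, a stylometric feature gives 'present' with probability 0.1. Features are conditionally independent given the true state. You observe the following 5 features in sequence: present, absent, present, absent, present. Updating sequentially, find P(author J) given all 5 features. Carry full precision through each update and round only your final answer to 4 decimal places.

After 'present': P(author J) = 0.2·0.4000 / (0.2·0.4000 + 0.1·0.6000) ≈ 0.5714
After 'absent': P(author J) = 0.8·0.5714 / (0.8·0.5714 + 0.9·0.4286) ≈ 0.5424
After 'present': P(author J) = 0.2·0.5424 / (0.2·0.5424 + 0.1·0.4576) ≈ 0.7033
After 'absent': P(author J) = 0.8·0.7033 / (0.8·0.7033 + 0.9·0.2967) ≈ 0.6781
After 'present': P(author J) = 0.2·0.6781 / (0.2·0.6781 + 0.1·0.3219) ≈ 0.8082

0.8082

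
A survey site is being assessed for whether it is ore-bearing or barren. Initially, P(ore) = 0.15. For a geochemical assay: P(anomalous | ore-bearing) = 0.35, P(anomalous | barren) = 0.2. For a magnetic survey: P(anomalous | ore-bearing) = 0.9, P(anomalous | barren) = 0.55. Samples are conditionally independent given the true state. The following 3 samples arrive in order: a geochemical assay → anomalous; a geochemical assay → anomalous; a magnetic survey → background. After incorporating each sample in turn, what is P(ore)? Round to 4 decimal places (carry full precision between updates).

0.1072

After a geochemical assay='anomalous': P(ore) = 0.35·0.1500 / (0.35·0.1500 + 0.2·0.8500) ≈ 0.2360
After a geochemical assay='anomalous': P(ore) = 0.35·0.2360 / (0.35·0.2360 + 0.2·0.7640) ≈ 0.3508
After a magnetic survey='background': P(ore) = 0.1·0.3508 / (0.1·0.3508 + 0.45·0.6492) ≈ 0.1072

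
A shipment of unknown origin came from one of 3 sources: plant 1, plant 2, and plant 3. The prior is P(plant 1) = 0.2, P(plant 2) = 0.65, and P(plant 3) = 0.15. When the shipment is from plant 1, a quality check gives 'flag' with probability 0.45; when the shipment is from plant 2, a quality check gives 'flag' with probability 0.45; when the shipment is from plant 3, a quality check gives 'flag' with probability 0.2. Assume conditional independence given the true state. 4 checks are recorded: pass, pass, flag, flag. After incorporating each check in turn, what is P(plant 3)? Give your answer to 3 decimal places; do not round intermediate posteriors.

0.069

Apply Bayes' rule sequentially, carrying P(plant 3) forward.
After 'pass': normaliser = 0.55·0.2000 + 0.55·0.6500 + 0.8·0.1500; P(plant 1) ≈ 0.1872, P(plant 2) ≈ 0.6085, P(plant 3) ≈ 0.2043
After 'pass': normaliser = 0.55·0.1872 + 0.55·0.6085 + 0.8·0.2043; P(plant 1) ≈ 0.1713, P(plant 2) ≈ 0.5568, P(plant 3) ≈ 0.2719
After 'flag': normaliser = 0.45·0.1713 + 0.45·0.5568 + 0.2·0.2719; P(plant 1) ≈ 0.2018, P(plant 2) ≈ 0.6559, P(plant 3) ≈ 0.1423
After 'flag': normaliser = 0.45·0.2018 + 0.45·0.6559 + 0.2·0.1423; P(plant 1) ≈ 0.2191, P(plant 2) ≈ 0.7122, P(plant 3) ≈ 0.0687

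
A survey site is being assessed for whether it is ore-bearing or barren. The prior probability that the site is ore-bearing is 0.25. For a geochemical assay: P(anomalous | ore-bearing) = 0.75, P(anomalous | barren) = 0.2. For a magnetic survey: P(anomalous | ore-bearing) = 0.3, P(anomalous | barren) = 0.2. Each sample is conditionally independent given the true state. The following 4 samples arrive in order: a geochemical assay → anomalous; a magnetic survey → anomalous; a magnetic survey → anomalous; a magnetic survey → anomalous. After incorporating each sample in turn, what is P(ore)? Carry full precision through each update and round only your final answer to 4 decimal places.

After a geochemical assay='anomalous': P(ore) = 0.75·0.2500 / (0.75·0.2500 + 0.2·0.7500) ≈ 0.5556
After a magnetic survey='anomalous': P(ore) = 0.3·0.5556 / (0.3·0.5556 + 0.2·0.4444) ≈ 0.6522
After a magnetic survey='anomalous': P(ore) = 0.3·0.6522 / (0.3·0.6522 + 0.2·0.3478) ≈ 0.7377
After a magnetic survey='anomalous': P(ore) = 0.3·0.7377 / (0.3·0.7377 + 0.2·0.2623) ≈ 0.8084

0.8084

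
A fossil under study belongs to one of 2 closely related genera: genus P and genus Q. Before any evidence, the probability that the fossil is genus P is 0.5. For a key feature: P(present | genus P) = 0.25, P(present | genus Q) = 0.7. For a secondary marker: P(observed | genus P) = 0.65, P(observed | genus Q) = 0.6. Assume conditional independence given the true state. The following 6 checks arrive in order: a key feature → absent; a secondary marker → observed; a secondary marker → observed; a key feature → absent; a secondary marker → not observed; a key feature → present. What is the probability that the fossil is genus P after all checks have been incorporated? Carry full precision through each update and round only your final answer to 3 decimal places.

After a key feature='absent': P(genus P) = 0.75·0.5000 / (0.75·0.5000 + 0.3·0.5000) ≈ 0.7143
After a secondary marker='observed': P(genus P) = 0.65·0.7143 / (0.65·0.7143 + 0.6·0.2857) ≈ 0.7303
After a secondary marker='observed': P(genus P) = 0.65·0.7303 / (0.65·0.7303 + 0.6·0.2697) ≈ 0.7458
After a key feature='absent': P(genus P) = 0.75·0.7458 / (0.75·0.7458 + 0.3·0.2542) ≈ 0.8800
After a secondary marker='not observed': P(genus P) = 0.35·0.8800 / (0.35·0.8800 + 0.4·0.1200) ≈ 0.8652
After a key feature='present': P(genus P) = 0.25·0.8652 / (0.25·0.8652 + 0.7·0.1348) ≈ 0.6963

0.696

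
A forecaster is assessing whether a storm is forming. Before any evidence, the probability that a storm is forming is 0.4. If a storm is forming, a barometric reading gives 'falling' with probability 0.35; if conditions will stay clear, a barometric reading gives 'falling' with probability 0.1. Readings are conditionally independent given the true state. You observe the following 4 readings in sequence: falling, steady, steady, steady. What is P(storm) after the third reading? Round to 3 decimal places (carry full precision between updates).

0.549

After 'falling': P(storm) = 0.35·0.4000 / (0.35·0.4000 + 0.1·0.6000) ≈ 0.7000
After 'steady': P(storm) = 0.65·0.7000 / (0.65·0.7000 + 0.9·0.3000) ≈ 0.6276
After 'steady': P(storm) = 0.65·0.6276 / (0.65·0.6276 + 0.9·0.3724) ≈ 0.5490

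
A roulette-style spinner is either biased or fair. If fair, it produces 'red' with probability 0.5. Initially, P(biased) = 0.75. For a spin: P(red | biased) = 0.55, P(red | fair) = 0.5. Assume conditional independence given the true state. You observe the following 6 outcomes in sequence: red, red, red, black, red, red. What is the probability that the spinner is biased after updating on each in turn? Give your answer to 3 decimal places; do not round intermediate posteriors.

After 'red': P(biased) = 0.55·0.7500 / (0.55·0.7500 + 0.5·0.2500) ≈ 0.7674
After 'red': P(biased) = 0.55·0.7674 / (0.55·0.7674 + 0.5·0.2326) ≈ 0.7840
After 'red': P(biased) = 0.55·0.7840 / (0.55·0.7840 + 0.5·0.2160) ≈ 0.7997
After 'black': P(biased) = 0.45·0.7997 / (0.45·0.7997 + 0.5·0.2003) ≈ 0.7823
After 'red': P(biased) = 0.55·0.7823 / (0.55·0.7823 + 0.5·0.2177) ≈ 0.7981
After 'red': P(biased) = 0.55·0.7981 / (0.55·0.7981 + 0.5·0.2019) ≈ 0.8130

0.813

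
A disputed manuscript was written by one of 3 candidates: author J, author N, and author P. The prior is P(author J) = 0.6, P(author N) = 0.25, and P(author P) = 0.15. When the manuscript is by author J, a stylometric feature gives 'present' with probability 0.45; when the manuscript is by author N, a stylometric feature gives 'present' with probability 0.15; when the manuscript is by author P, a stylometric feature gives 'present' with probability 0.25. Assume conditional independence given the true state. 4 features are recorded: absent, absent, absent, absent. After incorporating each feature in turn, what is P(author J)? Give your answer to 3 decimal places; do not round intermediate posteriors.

After 'absent': normaliser = 0.55·0.6000 + 0.85·0.2500 + 0.75·0.1500; P(author J) ≈ 0.5038, P(author N) ≈ 0.3244, P(author P) ≈ 0.1718
After 'absent': normaliser = 0.55·0.5038 + 0.85·0.3244 + 0.75·0.1718; P(author J) ≈ 0.4065, P(author N) ≈ 0.4045, P(author P) ≈ 0.1890
After 'absent': normaliser = 0.55·0.4065 + 0.85·0.4045 + 0.75·0.1890; P(author J) ≈ 0.3153, P(author N) ≈ 0.4849, P(author P) ≈ 0.1999
After 'absent': normaliser = 0.55·0.3153 + 0.85·0.4849 + 0.75·0.1999; P(author J) ≈ 0.2358, P(author N) ≈ 0.5604, P(author P) ≈ 0.2038

0.236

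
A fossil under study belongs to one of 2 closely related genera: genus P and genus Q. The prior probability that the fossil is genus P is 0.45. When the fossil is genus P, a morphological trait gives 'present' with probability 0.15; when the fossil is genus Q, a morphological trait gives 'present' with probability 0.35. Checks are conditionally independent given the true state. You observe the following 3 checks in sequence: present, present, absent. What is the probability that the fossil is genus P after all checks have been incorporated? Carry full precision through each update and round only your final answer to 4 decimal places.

After 'present': P(genus P) = 0.15·0.4500 / (0.15·0.4500 + 0.35·0.5500) ≈ 0.2596
After 'present': P(genus P) = 0.15·0.2596 / (0.15·0.2596 + 0.35·0.7404) ≈ 0.1306
After 'absent': P(genus P) = 0.85·0.1306 / (0.85·0.1306 + 0.65·0.8694) ≈ 0.1642

0.1642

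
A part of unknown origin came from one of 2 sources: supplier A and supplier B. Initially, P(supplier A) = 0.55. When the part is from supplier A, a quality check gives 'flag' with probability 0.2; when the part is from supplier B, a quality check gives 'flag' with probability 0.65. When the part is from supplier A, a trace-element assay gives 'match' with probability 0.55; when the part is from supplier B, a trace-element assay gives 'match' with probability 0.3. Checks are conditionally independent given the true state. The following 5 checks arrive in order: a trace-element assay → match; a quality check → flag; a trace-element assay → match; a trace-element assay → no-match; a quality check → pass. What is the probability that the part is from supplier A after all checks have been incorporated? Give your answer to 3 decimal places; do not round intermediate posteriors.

After a trace-element assay='match': P(supplier A) = 0.55·0.5500 / (0.55·0.5500 + 0.3·0.4500) ≈ 0.6914
After a quality check='flag': P(supplier A) = 0.2·0.6914 / (0.2·0.6914 + 0.65·0.3086) ≈ 0.4081
After a trace-element assay='match': P(supplier A) = 0.55·0.4081 / (0.55·0.4081 + 0.3·0.5919) ≈ 0.5583
After a trace-element assay='no-match': P(supplier A) = 0.45·0.5583 / (0.45·0.5583 + 0.7·0.4417) ≈ 0.4483
After a quality check='pass': P(supplier A) = 0.8·0.4483 / (0.8·0.4483 + 0.35·0.5517) ≈ 0.6500

0.650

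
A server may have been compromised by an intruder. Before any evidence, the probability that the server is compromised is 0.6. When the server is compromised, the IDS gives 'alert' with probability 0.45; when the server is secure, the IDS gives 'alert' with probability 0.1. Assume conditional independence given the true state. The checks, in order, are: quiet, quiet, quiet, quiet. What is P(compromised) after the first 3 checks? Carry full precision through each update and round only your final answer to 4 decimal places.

After 'quiet': P(compromised) = 0.55·0.6000 / (0.55·0.6000 + 0.9·0.4000) ≈ 0.4783
After 'quiet': P(compromised) = 0.55·0.4783 / (0.55·0.4783 + 0.9·0.5217) ≈ 0.3591
After 'quiet': P(compromised) = 0.55·0.3591 / (0.55·0.3591 + 0.9·0.6409) ≈ 0.2550

0.2550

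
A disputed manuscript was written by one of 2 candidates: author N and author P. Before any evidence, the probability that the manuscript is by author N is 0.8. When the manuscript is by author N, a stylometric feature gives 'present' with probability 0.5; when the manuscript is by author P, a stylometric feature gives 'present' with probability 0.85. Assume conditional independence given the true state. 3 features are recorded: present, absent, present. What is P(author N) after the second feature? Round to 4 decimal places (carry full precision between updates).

After 'present': P(author N) = 0.5·0.8000 / (0.5·0.8000 + 0.85·0.2000) ≈ 0.7018
After 'absent': P(author N) = 0.5·0.7018 / (0.5·0.7018 + 0.15·0.2982) ≈ 0.8869

0.8869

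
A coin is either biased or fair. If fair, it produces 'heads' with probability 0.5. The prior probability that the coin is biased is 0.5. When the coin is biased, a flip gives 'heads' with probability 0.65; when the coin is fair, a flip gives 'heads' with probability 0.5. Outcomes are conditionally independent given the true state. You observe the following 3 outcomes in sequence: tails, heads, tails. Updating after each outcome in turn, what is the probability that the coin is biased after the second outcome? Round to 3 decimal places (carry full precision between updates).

0.476

After 'tails': P(biased) = 0.35·0.5000 / (0.35·0.5000 + 0.5·0.5000) ≈ 0.4118
After 'heads': P(biased) = 0.65·0.4118 / (0.65·0.4118 + 0.5·0.5882) ≈ 0.4764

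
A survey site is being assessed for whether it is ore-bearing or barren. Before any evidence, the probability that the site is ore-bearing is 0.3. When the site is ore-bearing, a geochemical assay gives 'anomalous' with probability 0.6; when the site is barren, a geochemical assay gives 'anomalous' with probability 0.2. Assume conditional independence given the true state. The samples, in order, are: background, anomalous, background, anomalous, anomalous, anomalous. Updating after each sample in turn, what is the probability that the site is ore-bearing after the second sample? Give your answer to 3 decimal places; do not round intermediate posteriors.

After 'background': P(ore) = 0.4·0.3000 / (0.4·0.3000 + 0.8·0.7000) ≈ 0.1765
After 'anomalous': P(ore) = 0.6·0.1765 / (0.6·0.1765 + 0.2·0.8235) ≈ 0.3913

0.391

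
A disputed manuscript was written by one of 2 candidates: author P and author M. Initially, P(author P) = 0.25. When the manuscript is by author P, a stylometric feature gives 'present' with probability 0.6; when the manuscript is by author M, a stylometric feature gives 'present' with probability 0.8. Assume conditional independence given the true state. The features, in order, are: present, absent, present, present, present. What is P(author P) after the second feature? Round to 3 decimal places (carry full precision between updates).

0.333

After 'present': P(author P) = 0.6·0.2500 / (0.6·0.2500 + 0.8·0.7500) ≈ 0.2000
After 'absent': P(author P) = 0.4·0.2000 / (0.4·0.2000 + 0.2·0.8000) ≈ 0.3333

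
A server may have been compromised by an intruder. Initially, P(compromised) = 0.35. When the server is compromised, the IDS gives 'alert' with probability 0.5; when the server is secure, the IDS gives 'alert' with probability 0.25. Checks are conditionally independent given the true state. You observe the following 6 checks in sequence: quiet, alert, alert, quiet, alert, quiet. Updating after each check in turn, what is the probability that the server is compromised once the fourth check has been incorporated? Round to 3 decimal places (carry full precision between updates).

0.489

After 'quiet': P(compromised) = 0.5·0.3500 / (0.5·0.3500 + 0.75·0.6500) ≈ 0.2642
After 'alert': P(compromised) = 0.5·0.2642 / (0.5·0.2642 + 0.25·0.7358) ≈ 0.4179
After 'alert': P(compromised) = 0.5·0.4179 / (0.5·0.4179 + 0.25·0.5821) ≈ 0.5895
After 'quiet': P(compromised) = 0.5·0.5895 / (0.5·0.5895 + 0.75·0.4105) ≈ 0.4891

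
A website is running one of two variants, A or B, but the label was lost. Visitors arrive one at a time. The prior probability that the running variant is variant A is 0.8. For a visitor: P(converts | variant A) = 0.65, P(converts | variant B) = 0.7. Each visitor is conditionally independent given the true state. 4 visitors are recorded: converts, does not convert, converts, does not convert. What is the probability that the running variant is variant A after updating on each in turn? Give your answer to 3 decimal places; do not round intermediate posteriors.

0.824

After 'converts': P(A) = 0.65·0.8000 / (0.65·0.8000 + 0.7·0.2000) ≈ 0.7879
After 'does not convert': P(A) = 0.35·0.7879 / (0.35·0.7879 + 0.3·0.2121) ≈ 0.8125
After 'converts': P(A) = 0.65·0.8125 / (0.65·0.8125 + 0.7·0.1875) ≈ 0.8009
After 'does not convert': P(A) = 0.35·0.8009 / (0.35·0.8009 + 0.3·0.1991) ≈ 0.8244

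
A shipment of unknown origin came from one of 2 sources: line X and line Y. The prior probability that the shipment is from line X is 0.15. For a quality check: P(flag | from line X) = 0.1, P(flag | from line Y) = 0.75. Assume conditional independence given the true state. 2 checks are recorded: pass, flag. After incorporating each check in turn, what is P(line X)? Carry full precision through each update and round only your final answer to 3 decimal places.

After 'pass': P(line X) = 0.9·0.1500 / (0.9·0.1500 + 0.25·0.8500) ≈ 0.3885
After 'flag': P(line X) = 0.1·0.3885 / (0.1·0.3885 + 0.75·0.6115) ≈ 0.0781

0.078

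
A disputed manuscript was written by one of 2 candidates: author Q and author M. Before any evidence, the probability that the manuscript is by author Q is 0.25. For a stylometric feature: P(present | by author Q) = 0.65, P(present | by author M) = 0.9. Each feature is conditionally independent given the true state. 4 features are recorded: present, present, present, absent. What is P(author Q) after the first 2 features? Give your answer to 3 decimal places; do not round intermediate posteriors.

After 'present': P(author Q) = 0.65·0.2500 / (0.65·0.2500 + 0.9·0.7500) ≈ 0.1940
After 'present': P(author Q) = 0.65·0.1940 / (0.65·0.1940 + 0.9·0.8060) ≈ 0.1481

0.148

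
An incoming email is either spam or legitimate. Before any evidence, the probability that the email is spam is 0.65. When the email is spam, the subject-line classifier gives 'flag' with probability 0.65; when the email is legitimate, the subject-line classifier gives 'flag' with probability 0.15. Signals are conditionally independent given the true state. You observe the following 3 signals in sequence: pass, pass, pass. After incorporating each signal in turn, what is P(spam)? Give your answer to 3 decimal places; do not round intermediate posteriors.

After 'pass': P(spam) = 0.35·0.6500 / (0.35·0.6500 + 0.85·0.3500) ≈ 0.4333
After 'pass': P(spam) = 0.35·0.4333 / (0.35·0.4333 + 0.85·0.5667) ≈ 0.2395
After 'pass': P(spam) = 0.35·0.2395 / (0.35·0.2395 + 0.85·0.7605) ≈ 0.1148

0.115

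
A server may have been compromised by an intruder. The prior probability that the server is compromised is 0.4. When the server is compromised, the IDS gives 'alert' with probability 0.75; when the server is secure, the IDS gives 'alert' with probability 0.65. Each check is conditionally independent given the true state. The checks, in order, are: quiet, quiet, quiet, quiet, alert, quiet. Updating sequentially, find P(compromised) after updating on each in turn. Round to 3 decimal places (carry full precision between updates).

After 'quiet': P(compromised) = 0.25·0.4000 / (0.25·0.4000 + 0.35·0.6000) ≈ 0.3226
After 'quiet': P(compromised) = 0.25·0.3226 / (0.25·0.3226 + 0.35·0.6774) ≈ 0.2538
After 'quiet': P(compromised) = 0.25·0.2538 / (0.25·0.2538 + 0.35·0.7462) ≈ 0.1955
After 'quiet': P(compromised) = 0.25·0.1955 / (0.25·0.1955 + 0.35·0.8045) ≈ 0.1479
After 'alert': P(compromised) = 0.75·0.1479 / (0.75·0.1479 + 0.65·0.8521) ≈ 0.1668
After 'quiet': P(compromised) = 0.25·0.1668 / (0.25·0.1668 + 0.35·0.8332) ≈ 0.1251

0.125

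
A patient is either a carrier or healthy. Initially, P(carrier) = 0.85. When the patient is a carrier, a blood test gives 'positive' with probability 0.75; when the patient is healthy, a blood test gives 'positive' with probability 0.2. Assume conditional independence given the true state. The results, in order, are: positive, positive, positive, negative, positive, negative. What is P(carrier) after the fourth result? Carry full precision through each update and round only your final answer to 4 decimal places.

After 'positive': P(carrier) = 0.75·0.8500 / (0.75·0.8500 + 0.2·0.1500) ≈ 0.9551
After 'positive': P(carrier) = 0.75·0.9551 / (0.75·0.9551 + 0.2·0.0449) ≈ 0.9876
After 'positive': P(carrier) = 0.75·0.9876 / (0.75·0.9876 + 0.2·0.0124) ≈ 0.9967
After 'negative': P(carrier) = 0.25·0.9967 / (0.25·0.9967 + 0.8·0.0033) ≈ 0.9894

0.9894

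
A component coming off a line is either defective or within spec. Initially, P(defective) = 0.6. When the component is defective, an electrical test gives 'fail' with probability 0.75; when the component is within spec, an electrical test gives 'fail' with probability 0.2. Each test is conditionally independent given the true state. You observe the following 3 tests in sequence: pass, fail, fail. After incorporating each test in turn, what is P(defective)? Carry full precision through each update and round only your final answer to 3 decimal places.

Each posterior becomes the prior for the next update.
After 'pass': P(defective) = 0.25·0.6000 / (0.25·0.6000 + 0.8·0.4000) ≈ 0.3191
After 'fail': P(defective) = 0.75·0.3191 / (0.75·0.3191 + 0.2·0.6809) ≈ 0.6374
After 'fail': P(defective) = 0.75·0.6374 / (0.75·0.6374 + 0.2·0.3626) ≈ 0.8683

0.868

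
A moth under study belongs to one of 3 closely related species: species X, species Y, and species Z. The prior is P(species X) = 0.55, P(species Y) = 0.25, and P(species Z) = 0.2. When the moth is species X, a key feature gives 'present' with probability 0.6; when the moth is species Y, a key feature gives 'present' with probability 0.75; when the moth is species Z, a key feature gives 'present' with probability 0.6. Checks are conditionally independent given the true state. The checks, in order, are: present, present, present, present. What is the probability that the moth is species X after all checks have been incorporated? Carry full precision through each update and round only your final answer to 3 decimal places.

Each posterior becomes the prior for the next update.
After 'present': normaliser = 0.6·0.5500 + 0.75·0.2500 + 0.6·0.2000; P(species X) ≈ 0.5176, P(species Y) ≈ 0.2941, P(species Z) ≈ 0.1882
After 'present': normaliser = 0.6·0.5176 + 0.75·0.2941 + 0.6·0.1882; P(species X) ≈ 0.4822, P(species Y) ≈ 0.3425, P(species Z) ≈ 0.1753
After 'present': normaliser = 0.6·0.4822 + 0.75·0.3425 + 0.6·0.1753; P(species X) ≈ 0.4442, P(species Y) ≈ 0.3943, P(species Z) ≈ 0.1615
After 'present': normaliser = 0.6·0.4442 + 0.75·0.3943 + 0.6·0.1615; P(species X) ≈ 0.4043, P(species Y) ≈ 0.4487, P(species Z) ≈ 0.1470

0.404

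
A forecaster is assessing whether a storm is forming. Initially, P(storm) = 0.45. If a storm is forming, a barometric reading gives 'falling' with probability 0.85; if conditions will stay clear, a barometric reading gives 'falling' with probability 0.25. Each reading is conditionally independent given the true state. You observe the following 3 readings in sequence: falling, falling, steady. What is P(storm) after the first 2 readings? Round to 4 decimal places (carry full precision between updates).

After 'falling': P(storm) = 0.85·0.4500 / (0.85·0.4500 + 0.25·0.5500) ≈ 0.7356
After 'falling': P(storm) = 0.85·0.7356 / (0.85·0.7356 + 0.25·0.2644) ≈ 0.9044

0.9044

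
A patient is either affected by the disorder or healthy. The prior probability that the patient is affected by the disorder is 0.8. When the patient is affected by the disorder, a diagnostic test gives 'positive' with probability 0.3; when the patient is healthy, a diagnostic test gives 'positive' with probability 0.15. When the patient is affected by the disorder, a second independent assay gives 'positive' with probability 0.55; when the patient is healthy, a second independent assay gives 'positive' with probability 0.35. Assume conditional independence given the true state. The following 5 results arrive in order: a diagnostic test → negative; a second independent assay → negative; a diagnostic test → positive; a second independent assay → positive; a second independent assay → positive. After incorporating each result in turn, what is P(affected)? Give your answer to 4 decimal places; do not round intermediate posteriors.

After a diagnostic test='negative': P(affected) = 0.7·0.8000 / (0.7·0.8000 + 0.85·0.2000) ≈ 0.7671
After a second independent assay='negative': P(affected) = 0.45·0.7671 / (0.45·0.7671 + 0.65·0.2329) ≈ 0.6952
After a diagnostic test='positive': P(affected) = 0.3·0.6952 / (0.3·0.6952 + 0.15·0.3048) ≈ 0.8202
After a second independent assay='positive': P(affected) = 0.55·0.8202 / (0.55·0.8202 + 0.35·0.1798) ≈ 0.8776
After a second independent assay='positive': P(affected) = 0.55·0.8776 / (0.55·0.8776 + 0.35·0.1224) ≈ 0.9185

0.9185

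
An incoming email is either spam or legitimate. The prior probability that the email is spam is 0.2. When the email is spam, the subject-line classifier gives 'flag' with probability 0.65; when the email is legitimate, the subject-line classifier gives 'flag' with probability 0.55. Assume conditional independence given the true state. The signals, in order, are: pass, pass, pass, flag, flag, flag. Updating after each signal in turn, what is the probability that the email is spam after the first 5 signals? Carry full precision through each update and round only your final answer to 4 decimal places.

0.1411

After 'pass': P(spam) = 0.35·0.2000 / (0.35·0.2000 + 0.45·0.8000) ≈ 0.1628
After 'pass': P(spam) = 0.35·0.1628 / (0.35·0.1628 + 0.45·0.8372) ≈ 0.1314
After 'pass': P(spam) = 0.35·0.1314 / (0.35·0.1314 + 0.45·0.8686) ≈ 0.1052
After 'flag': P(spam) = 0.65·0.1052 / (0.65·0.1052 + 0.55·0.8948) ≈ 0.1220
After 'flag': P(spam) = 0.65·0.1220 / (0.65·0.1220 + 0.55·0.8780) ≈ 0.1411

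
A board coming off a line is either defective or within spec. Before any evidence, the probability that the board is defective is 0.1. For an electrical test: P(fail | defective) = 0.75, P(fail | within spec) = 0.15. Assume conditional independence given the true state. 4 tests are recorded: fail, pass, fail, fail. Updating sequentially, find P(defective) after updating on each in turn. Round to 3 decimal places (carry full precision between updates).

After 'fail': P(defective) = 0.75·0.1000 / (0.75·0.1000 + 0.15·0.9000) ≈ 0.3571
After 'pass': P(defective) = 0.25·0.3571 / (0.25·0.3571 + 0.85·0.6429) ≈ 0.1404
After 'fail': P(defective) = 0.75·0.1404 / (0.75·0.1404 + 0.15·0.8596) ≈ 0.4496
After 'fail': P(defective) = 0.75·0.4496 / (0.75·0.4496 + 0.15·0.5504) ≈ 0.8033

0.803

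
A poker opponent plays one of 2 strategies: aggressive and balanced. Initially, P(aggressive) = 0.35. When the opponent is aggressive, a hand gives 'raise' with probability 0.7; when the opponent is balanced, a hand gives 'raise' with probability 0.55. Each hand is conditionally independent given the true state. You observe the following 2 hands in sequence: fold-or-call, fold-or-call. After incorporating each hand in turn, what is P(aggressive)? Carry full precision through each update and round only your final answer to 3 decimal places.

0.193

After 'fold-or-call': P(aggressive) = 0.3·0.3500 / (0.3·0.3500 + 0.45·0.6500) ≈ 0.2642
After 'fold-or-call': P(aggressive) = 0.3·0.2642 / (0.3·0.2642 + 0.45·0.7358) ≈ 0.1931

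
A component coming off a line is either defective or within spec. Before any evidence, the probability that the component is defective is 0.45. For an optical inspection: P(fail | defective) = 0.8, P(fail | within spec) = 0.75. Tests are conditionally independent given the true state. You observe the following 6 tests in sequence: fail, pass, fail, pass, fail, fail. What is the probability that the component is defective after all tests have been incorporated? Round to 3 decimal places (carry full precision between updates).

0.404

Apply Bayes' rule sequentially, carrying P(defective) forward.
After 'fail': P(defective) = 0.8·0.4500 / (0.8·0.4500 + 0.75·0.5500) ≈ 0.4660
After 'pass': P(defective) = 0.2·0.4660 / (0.2·0.4660 + 0.25·0.5340) ≈ 0.4111
After 'fail': P(defective) = 0.8·0.4111 / (0.8·0.4111 + 0.75·0.5889) ≈ 0.4268
After 'pass': P(defective) = 0.2·0.4268 / (0.2·0.4268 + 0.25·0.5732) ≈ 0.3733
After 'fail': P(defective) = 0.8·0.3733 / (0.8·0.3733 + 0.75·0.6267) ≈ 0.3886
After 'fail': P(defective) = 0.8·0.3886 / (0.8·0.3886 + 0.75·0.6114) ≈ 0.4040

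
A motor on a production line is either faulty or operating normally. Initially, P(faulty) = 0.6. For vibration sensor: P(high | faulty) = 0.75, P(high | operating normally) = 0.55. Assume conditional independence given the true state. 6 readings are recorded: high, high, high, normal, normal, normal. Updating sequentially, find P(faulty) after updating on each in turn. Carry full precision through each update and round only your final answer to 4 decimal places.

After 'high': P(faulty) = 0.75·0.6000 / (0.75·0.6000 + 0.55·0.4000) ≈ 0.6716
After 'high': P(faulty) = 0.75·0.6716 / (0.75·0.6716 + 0.55·0.3284) ≈ 0.7361
After 'high': P(faulty) = 0.75·0.7361 / (0.75·0.7361 + 0.55·0.2639) ≈ 0.7918
After 'normal': P(faulty) = 0.25·0.7918 / (0.25·0.7918 + 0.45·0.2082) ≈ 0.6788
After 'normal': P(faulty) = 0.25·0.6788 / (0.25·0.6788 + 0.45·0.3212) ≈ 0.5400
After 'normal': P(faulty) = 0.25·0.5400 / (0.25·0.5400 + 0.45·0.4600) ≈ 0.3947

0.3947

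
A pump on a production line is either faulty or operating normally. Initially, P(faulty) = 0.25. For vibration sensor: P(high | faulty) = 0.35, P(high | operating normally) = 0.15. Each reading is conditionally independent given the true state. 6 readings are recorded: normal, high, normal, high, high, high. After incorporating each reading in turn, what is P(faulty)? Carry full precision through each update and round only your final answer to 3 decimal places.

Apply Bayes' rule sequentially, carrying P(faulty) forward.
After 'normal': P(faulty) = 0.65·0.2500 / (0.65·0.2500 + 0.85·0.7500) ≈ 0.2031
After 'high': P(faulty) = 0.35·0.2031 / (0.35·0.2031 + 0.15·0.7969) ≈ 0.3730
After 'normal': P(faulty) = 0.65·0.3730 / (0.65·0.3730 + 0.85·0.6270) ≈ 0.3126
After 'high': P(faulty) = 0.35·0.3126 / (0.35·0.3126 + 0.15·0.6874) ≈ 0.5149
After 'high': P(faulty) = 0.35·0.5149 / (0.35·0.5149 + 0.15·0.4851) ≈ 0.7123
After 'high': P(faulty) = 0.35·0.7123 / (0.35·0.7123 + 0.15·0.2877) ≈ 0.8525

0.852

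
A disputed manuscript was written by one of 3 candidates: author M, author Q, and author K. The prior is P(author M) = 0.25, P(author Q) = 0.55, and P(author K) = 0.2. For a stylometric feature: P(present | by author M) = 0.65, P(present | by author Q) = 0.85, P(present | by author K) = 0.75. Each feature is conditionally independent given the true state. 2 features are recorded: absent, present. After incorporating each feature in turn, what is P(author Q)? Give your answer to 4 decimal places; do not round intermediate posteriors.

After 'absent': normaliser = 0.35·0.2500 + 0.15·0.5500 + 0.25·0.2000; P(author M) ≈ 0.3977, P(author Q) ≈ 0.3750, P(author K) ≈ 0.2273
After 'present': normaliser = 0.65·0.3977 + 0.85·0.3750 + 0.75·0.2273; P(author M) ≈ 0.3457, P(author Q) ≈ 0.4263, P(author K) ≈ 0.2280

0.4263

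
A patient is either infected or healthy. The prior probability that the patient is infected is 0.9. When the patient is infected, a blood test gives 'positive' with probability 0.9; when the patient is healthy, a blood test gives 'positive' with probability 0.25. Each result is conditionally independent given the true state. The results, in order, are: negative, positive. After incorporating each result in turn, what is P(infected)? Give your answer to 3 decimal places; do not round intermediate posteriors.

After 'negative': P(infected) = 0.1·0.9000 / (0.1·0.9000 + 0.75·0.1000) ≈ 0.5455
After 'positive': P(infected) = 0.9·0.5455 / (0.9·0.5455 + 0.25·0.4545) ≈ 0.8120

0.812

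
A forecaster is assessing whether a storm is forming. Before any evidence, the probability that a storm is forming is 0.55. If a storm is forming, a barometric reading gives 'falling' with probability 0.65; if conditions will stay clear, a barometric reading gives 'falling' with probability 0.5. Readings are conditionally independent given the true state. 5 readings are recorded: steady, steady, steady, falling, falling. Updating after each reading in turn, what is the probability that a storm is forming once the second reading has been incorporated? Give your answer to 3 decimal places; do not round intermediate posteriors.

Each posterior becomes the prior for the next update.
After 'steady': P(storm) = 0.35·0.5500 / (0.35·0.5500 + 0.5·0.4500) ≈ 0.4611
After 'steady': P(storm) = 0.35·0.4611 / (0.35·0.4611 + 0.5·0.5389) ≈ 0.3746

0.375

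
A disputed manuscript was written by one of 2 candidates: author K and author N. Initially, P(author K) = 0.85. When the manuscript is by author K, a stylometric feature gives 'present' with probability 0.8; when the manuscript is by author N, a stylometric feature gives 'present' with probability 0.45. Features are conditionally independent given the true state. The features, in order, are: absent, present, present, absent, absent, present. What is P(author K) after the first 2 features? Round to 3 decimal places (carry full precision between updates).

0.786

Each posterior becomes the prior for the next update.
After 'absent': P(author K) = 0.2·0.8500 / (0.2·0.8500 + 0.55·0.1500) ≈ 0.6733
After 'present': P(author K) = 0.8·0.6733 / (0.8·0.6733 + 0.45·0.3267) ≈ 0.7856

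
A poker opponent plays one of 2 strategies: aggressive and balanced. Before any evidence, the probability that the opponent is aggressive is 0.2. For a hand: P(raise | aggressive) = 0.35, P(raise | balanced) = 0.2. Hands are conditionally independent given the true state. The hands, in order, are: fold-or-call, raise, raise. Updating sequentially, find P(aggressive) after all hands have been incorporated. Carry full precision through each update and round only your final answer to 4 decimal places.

0.3835

Apply Bayes' rule sequentially, carrying P(aggressive) forward.
After 'fold-or-call': P(aggressive) = 0.65·0.2000 / (0.65·0.2000 + 0.8·0.8000) ≈ 0.1688
After 'raise': P(aggressive) = 0.35·0.1688 / (0.35·0.1688 + 0.2·0.8312) ≈ 0.2622
After 'raise': P(aggressive) = 0.35·0.2622 / (0.35·0.2622 + 0.2·0.7378) ≈ 0.3835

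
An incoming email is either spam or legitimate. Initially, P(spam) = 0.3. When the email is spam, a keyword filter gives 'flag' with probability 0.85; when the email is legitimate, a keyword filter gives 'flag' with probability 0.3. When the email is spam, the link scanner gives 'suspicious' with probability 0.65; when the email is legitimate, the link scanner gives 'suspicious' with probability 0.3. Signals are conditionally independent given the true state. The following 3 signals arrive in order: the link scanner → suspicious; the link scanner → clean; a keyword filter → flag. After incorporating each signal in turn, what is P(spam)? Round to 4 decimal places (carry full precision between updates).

0.5681

After the link scanner='suspicious': P(spam) = 0.65·0.3000 / (0.65·0.3000 + 0.3·0.7000) ≈ 0.4815
After the link scanner='clean': P(spam) = 0.35·0.4815 / (0.35·0.4815 + 0.7·0.5185) ≈ 0.3171
After a keyword filter='flag': P(spam) = 0.85·0.3171 / (0.85·0.3171 + 0.3·0.6829) ≈ 0.5681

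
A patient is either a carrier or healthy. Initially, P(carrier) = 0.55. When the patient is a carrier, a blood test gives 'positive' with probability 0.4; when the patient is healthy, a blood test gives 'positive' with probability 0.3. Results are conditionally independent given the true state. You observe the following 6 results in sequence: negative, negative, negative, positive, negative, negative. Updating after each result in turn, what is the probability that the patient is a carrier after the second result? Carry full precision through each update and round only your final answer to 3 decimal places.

0.473

After 'negative': P(carrier) = 0.6·0.5500 / (0.6·0.5500 + 0.7·0.4500) ≈ 0.5116
After 'negative': P(carrier) = 0.6·0.5116 / (0.6·0.5116 + 0.7·0.4884) ≈ 0.4731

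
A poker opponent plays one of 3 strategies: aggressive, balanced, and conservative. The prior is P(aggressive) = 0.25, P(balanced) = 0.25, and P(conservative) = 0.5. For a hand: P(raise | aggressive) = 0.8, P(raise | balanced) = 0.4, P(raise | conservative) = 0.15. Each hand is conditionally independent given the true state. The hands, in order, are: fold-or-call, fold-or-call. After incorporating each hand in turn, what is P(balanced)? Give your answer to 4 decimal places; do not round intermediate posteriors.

After 'fold-or-call': normaliser = 0.2·0.2500 + 0.6·0.2500 + 0.85·0.5000; P(aggressive) ≈ 0.0800, P(balanced) ≈ 0.2400, P(conservative) ≈ 0.6800
After 'fold-or-call': normaliser = 0.2·0.0800 + 0.6·0.2400 + 0.85·0.6800; P(aggressive) ≈ 0.0217, P(balanced) ≈ 0.1951, P(conservative) ≈ 0.7832

0.1951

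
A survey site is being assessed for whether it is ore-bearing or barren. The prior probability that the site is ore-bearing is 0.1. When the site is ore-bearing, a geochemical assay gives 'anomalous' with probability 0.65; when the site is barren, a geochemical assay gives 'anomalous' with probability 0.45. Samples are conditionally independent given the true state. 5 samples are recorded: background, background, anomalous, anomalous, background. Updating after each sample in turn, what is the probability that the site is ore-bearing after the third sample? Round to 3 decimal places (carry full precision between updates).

0.061

Apply Bayes' rule sequentially, carrying P(ore) forward.
After 'background': P(ore) = 0.35·0.1000 / (0.35·0.1000 + 0.55·0.9000) ≈ 0.0660
After 'background': P(ore) = 0.35·0.0660 / (0.35·0.0660 + 0.55·0.9340) ≈ 0.0431
After 'anomalous': P(ore) = 0.65·0.0431 / (0.65·0.0431 + 0.45·0.9569) ≈ 0.0610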